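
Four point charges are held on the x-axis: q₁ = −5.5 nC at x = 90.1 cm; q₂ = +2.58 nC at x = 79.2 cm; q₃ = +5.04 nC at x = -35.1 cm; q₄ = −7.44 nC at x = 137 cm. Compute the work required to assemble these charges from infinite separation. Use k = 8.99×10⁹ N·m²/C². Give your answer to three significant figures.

The work to assemble the configuration equals its total potential energy, U = Σ kqᵢqⱼ/rᵢⱼ over all pairs.
Pair separations: r₁₂ = 0.109 m, r₁₃ = 1.25 m, r₁₄ = 0.469 m, r₂₃ = 1.14 m, r₂₄ = 0.578 m, r₃₄ = 1.72 m.
Summing all 6 pair terms gives U = -9.77×10⁻⁷ J.

-9.77×10⁻⁷ J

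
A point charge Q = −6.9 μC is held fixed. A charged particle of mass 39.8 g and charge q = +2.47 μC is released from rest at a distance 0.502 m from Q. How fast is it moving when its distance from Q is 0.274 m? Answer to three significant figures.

3.57 m/s

Only the electrostatic force acts, so mechanical energy is conserved: ½mv² = U₁ − U₂ = kQq(1/r₁ − 1/r₂).
U₁ − U₂ = (8.99×10⁹ N·m²/C²)(-6.90×10⁻⁶ C)(2.47×10⁻⁶ C)(1/0.502 − 1/0.274) = 0.254 J.
v = √(2·0.254/0.0398) = 3.57 m/s.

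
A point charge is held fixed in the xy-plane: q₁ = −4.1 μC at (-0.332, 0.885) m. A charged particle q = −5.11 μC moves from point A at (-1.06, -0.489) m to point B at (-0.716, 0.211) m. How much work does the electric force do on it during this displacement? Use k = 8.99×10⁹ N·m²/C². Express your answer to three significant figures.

-0.122 J

The work done by the electric force is W_field = −ΔU = −q(V_B − V_A) = q(V_A − V_B).
At A: distance to the source charge is 1.55 m; V_A = kq₁/r = -2.37×10⁴ V.
At B: distance to the source charge is 0.776 m; V_B = kq₁/r = -4.75×10⁴ V.
ΔV = V_B − V_A = -2.38×10⁴ V.
W_field = −qΔV = −(-5.11×10⁻⁶ C)(-2.38×10⁴ V) = -0.122 J.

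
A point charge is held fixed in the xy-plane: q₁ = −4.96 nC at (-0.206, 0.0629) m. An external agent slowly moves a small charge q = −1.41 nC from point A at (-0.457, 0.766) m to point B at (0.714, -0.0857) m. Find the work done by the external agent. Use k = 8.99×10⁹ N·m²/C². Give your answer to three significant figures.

-1.68×10⁻⁸ J

For quasistatic motion the external work equals the change in potential energy: W_ext = qΔV = q(V_B − V_A).
At A: distance to the source charge is 0.747 m; V_A = kq₁/r = -59.7 V.
At B: distance to the source charge is 0.932 m; V_B = kq₁/r = -47.8 V.
ΔV = V_B − V_A = 11.9 V.
W_ext = qΔV = (-1.41×10⁻⁹ C)(11.9 V) = -1.68×10⁻⁸ J.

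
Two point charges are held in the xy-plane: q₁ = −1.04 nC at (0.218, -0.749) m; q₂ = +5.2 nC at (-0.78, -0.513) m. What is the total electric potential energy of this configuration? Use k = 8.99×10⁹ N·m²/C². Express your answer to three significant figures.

-4.74×10⁻⁸ J

The assembly work is the sum of pairwise potential energies, U = Σ_{i<j} kqᵢqⱼ/rᵢⱼ.
Pair separations: r₁₂ = 1.03 m.
U = (-4.74×10⁻⁸) = -4.74×10⁻⁸ J.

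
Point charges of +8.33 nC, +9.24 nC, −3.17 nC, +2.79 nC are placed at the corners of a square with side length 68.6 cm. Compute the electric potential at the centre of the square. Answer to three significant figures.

The total potential is the scalar sum of each charge's contribution, V = Σ kqᵢ/rᵢ.
The distance from each corner to the centre is a√2/2 = 0.485 m.
V = k[(8.33×10⁻⁹)/(0.485) + (9.24×10⁻⁹)/(0.485) + (-3.17×10⁻⁹)/(0.485) + (2.79×10⁻⁹)/(0.485)] = 319 V.

319 V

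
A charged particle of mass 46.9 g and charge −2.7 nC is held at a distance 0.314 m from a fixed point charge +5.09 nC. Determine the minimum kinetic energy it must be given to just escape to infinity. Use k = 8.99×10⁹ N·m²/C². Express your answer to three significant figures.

To just escape, total mechanical energy must reach zero at infinity: ½mv²_min + U = 0, so ½mv²_min = −U = |kQq|/r.
|U| = |kQq|/r = (8.99×10⁹ N·m²/C²)(5.09×10⁻⁹)(2.70×10⁻⁹)/(0.314) = 3.93×10⁻⁷ J.

3.93×10⁻⁷ J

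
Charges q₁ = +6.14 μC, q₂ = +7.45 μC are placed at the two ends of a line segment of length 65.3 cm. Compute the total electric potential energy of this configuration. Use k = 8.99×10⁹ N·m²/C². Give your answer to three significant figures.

0.630 J

The work to assemble the configuration equals its total potential energy, U = Σ kqᵢqⱼ/rᵢⱼ over all pairs.
The separation is r = 0.653 m.
U = (0.630) = 0.630 J.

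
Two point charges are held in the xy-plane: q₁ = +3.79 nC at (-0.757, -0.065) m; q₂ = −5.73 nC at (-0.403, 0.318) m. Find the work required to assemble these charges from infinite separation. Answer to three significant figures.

The assembly work is the sum of pairwise potential energies, U = Σ_{i<j} kqᵢqⱼ/rᵢⱼ.
Pair separations: r₁₂ = 0.522 m.
U = (-3.74×10⁻⁷) = -3.74×10⁻⁷ J.

-3.74×10⁻⁷ J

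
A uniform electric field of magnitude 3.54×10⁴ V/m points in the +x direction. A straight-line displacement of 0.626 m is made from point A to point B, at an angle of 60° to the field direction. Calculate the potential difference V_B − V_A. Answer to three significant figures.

Only the component of displacement along E changes the potential: ΔV = −E·d·cosθ.
ΔV = −(3.54×10⁴ V/m)(0.626 m)cos60° = -1.11×10⁴ V.

-1.11×10⁴ V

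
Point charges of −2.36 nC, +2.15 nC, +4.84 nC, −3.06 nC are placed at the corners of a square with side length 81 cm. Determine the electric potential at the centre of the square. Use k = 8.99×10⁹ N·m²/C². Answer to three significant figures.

24.6 V

The total potential is the scalar sum of each charge's contribution, V = Σ kqᵢ/rᵢ.
The distance from each corner to the centre is a√2/2 = 0.573 m.
V = k[(-2.36×10⁻⁹)/(0.573) + (2.15×10⁻⁹)/(0.573) + (4.84×10⁻⁹)/(0.573) + (-3.06×10⁻⁹)/(0.573)] = 24.6 V.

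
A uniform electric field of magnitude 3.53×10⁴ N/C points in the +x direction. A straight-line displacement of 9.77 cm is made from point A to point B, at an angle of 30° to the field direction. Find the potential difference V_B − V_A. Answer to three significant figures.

Only the component of displacement along E changes the potential: ΔV = −E·d·cosθ.
ΔV = −(3.53×10⁴ V/m)(0.0977 m)cos30° = -2990 V.

-2990 V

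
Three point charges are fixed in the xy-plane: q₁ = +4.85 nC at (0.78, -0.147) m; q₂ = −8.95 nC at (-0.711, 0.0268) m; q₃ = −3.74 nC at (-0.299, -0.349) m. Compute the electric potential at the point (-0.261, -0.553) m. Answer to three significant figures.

-233 V

Electric potential is a scalar, so the contributions from each charge add algebraically: V = Σ kqᵢ/rᵢ.
Distances from the field point to each charge: r₁ = 1.12 m, r₂ = 0.734 m, r₃ = 0.208 m.
V = k[(4.85×10⁻⁹)/(1.12) + (-8.95×10⁻⁹)/(0.734) + (-3.74×10⁻⁹)/(0.208)] = -233 V.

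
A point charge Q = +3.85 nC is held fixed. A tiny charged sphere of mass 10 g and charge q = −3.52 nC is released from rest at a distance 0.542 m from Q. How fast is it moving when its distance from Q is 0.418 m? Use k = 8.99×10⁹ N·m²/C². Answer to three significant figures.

Only the electrostatic force acts, so mechanical energy is conserved: ½mv² = U₁ − U₂ = kQq(1/r₁ − 1/r₂).
U₁ − U₂ = (8.99×10⁹ N·m²/C²)(3.85×10⁻⁹ C)(-3.52×10⁻⁹ C)(1/0.542 − 1/0.418) = 6.67×10⁻⁸ J.
v = √(2·6.67×10⁻⁸/0.0100) = 3.65×10⁻³ m/s.

3.65×10⁻³ m/s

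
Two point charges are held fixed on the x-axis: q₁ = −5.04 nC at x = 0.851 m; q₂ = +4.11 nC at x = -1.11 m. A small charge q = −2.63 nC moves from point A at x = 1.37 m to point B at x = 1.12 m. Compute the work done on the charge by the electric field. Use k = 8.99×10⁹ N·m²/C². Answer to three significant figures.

-2.09×10⁻⁷ J

The work done by the electric force is W_field = −ΔU = −q(V_B − V_A) = q(V_A − V_B).
At A: distances to the source charges are 0.519 m, 2.48 m; V_A = Σ kqᵢ/rᵢ = -72.4 V.
At B: distances to the source charges are 0.269 m, 2.23 m; V_B = Σ kqᵢ/rᵢ = -152 V.
ΔV = V_B − V_A = -79.5 V.
W_field = −qΔV = −(-2.63×10⁻⁹ C)(-79.5 V) = -2.09×10⁻⁷ J.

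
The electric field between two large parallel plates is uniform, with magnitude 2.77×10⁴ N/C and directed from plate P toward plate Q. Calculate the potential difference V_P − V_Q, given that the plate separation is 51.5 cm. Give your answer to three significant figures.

1.43×10⁴ V

In a uniform field, potential decreases in the direction of E: ΔV = −E·d for a displacement d parallel to E.
Going from Q to P is a displacement of 51.5 cm opposite to the field, so V_P − V_Q = +Ed = 1.43×10⁴ V.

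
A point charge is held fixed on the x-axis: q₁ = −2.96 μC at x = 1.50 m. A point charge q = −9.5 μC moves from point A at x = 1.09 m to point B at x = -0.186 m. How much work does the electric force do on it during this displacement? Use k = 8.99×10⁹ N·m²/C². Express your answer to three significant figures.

0.467 J

The work done by the electric force is W_field = −ΔU = −q(V_B − V_A) = q(V_A − V_B).
At A: distance to the source charge is 0.410 m; V_A = kq₁/r = -6.49×10⁴ V.
At B: distance to the source charge is 1.69 m; V_B = kq₁/r = -1.58×10⁴ V.
ΔV = V_B − V_A = 4.91×10⁴ V.
W_field = −qΔV = −(-9.50×10⁻⁶ C)(4.91×10⁴ V) = 0.467 J.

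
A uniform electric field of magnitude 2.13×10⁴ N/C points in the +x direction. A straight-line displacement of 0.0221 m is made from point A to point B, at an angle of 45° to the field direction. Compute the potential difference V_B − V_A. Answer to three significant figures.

-333 V

Only the component of displacement along E changes the potential: ΔV = −E·d·cosθ.
ΔV = −(2.13×10⁴ V/m)(0.0221 m)cos45° = -333 V.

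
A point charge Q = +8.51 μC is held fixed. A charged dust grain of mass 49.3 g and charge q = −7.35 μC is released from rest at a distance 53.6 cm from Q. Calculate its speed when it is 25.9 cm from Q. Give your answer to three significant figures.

Only the electrostatic force acts, so mechanical energy is conserved: ½mv² = U₁ − U₂ = kQq(1/r₁ − 1/r₂).
U₁ − U₂ = (8.99×10⁹ N·m²/C²)(8.51×10⁻⁶ C)(-7.35×10⁻⁶ C)(1/0.536 − 1/0.259) = 1.12 J.
v = √(2·1.12/0.0493) = 6.75 m/s.

6.75 m/s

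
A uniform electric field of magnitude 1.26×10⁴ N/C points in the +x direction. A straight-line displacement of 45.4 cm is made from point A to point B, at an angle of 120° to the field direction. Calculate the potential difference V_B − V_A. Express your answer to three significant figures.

Only the component of displacement along E changes the potential: ΔV = −E·d·cosθ.
ΔV = −(1.26×10⁴ V/m)(0.454 m)cos120° = 2860 V.

2860 V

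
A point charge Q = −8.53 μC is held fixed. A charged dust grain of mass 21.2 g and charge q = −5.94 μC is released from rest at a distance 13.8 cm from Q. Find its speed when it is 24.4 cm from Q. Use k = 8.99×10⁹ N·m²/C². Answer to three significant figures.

Only the electrostatic force acts, so mechanical energy is conserved: ½mv² = U₁ − U₂ = kQq(1/r₁ − 1/r₂).
U₁ − U₂ = (8.99×10⁹ N·m²/C²)(-8.53×10⁻⁶ C)(-5.94×10⁻⁶ C)(1/0.138 − 1/0.244) = 1.43 J.
v = √(2·1.43/0.0212) = 11.6 m/s.

11.6 m/s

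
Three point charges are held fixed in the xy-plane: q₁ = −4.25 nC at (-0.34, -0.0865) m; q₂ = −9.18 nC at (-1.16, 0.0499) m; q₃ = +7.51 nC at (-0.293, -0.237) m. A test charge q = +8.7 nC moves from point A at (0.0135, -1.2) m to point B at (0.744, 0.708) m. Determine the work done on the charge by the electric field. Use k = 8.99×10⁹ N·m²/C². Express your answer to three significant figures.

6.30×10⁻⁸ J

The work done by the electric force is W_field = −ΔU = −q(V_B − V_A) = q(V_A − V_B).
At A: distances to the source charges are 1.17 m, 1.71 m, 1.01 m; V_A = Σ kqᵢ/rᵢ = -14.0 V.
At B: distances to the source charges are 1.34 m, 2.01 m, 1.40 m; V_B = Σ kqᵢ/rᵢ = -21.3 V.
ΔV = V_B − V_A = -7.24 V.
W_field = −qΔV = −(8.70×10⁻⁹ C)(-7.24 V) = 6.30×10⁻⁸ J.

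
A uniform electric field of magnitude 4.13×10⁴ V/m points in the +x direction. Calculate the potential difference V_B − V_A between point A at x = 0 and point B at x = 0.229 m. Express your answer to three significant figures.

In a uniform field, potential decreases in the direction of E: V_B − V_A = −E·Δx.
V_B − V_A = −(4.13×10⁴ V/m)(0.229 m) = -9460 V.

-9460 V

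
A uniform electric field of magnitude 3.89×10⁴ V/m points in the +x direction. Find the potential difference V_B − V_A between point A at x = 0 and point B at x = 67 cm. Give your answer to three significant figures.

In a uniform field, potential decreases in the direction of E: V_B − V_A = −E·Δx.
V_B − V_A = −(3.89×10⁴ V/m)(0.670 m) = -2.61×10⁴ V.

-2.61×10⁴ V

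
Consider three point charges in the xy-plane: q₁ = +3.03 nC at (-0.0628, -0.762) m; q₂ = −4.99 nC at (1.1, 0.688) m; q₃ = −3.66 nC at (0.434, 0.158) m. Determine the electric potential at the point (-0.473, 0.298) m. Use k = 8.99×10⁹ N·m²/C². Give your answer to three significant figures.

-39.6 V

Electric potential is a scalar, so the contributions from each charge add algebraically: V = Σ kqᵢ/rᵢ.
Distances from the field point to each charge: r₁ = 1.14 m, r₂ = 1.62 m, r₃ = 0.918 m.
V = k[(3.03×10⁻⁹)/(1.14) + (-4.99×10⁻⁹)/(1.62) + (-3.66×10⁻⁹)/(0.918)] = -39.6 V.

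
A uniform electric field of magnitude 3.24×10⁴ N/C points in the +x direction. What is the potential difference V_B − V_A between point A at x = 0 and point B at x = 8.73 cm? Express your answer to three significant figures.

In a uniform field, potential decreases in the direction of E: V_B − V_A = −E·Δx.
V_B − V_A = −(3.24×10⁴ V/m)(0.0873 m) = -2830 V.

-2830 V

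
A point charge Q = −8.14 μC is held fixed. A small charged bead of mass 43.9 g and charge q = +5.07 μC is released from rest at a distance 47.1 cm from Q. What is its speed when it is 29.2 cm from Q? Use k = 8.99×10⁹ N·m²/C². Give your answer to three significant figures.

Only the electrostatic force acts, so mechanical energy is conserved: ½mv² = U₁ − U₂ = kQq(1/r₁ − 1/r₂).
U₁ − U₂ = (8.99×10⁹ N·m²/C²)(-8.14×10⁻⁶ C)(5.07×10⁻⁶ C)(1/0.471 − 1/0.292) = 0.483 J.
v = √(2·0.483/0.0439) = 4.69 m/s.

4.69 m/s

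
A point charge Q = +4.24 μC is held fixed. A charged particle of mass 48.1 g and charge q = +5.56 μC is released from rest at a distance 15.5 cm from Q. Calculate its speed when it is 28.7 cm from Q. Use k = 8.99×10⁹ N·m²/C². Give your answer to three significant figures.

Only the electrostatic force acts, so mechanical energy is conserved: ½mv² = U₁ − U₂ = kQq(1/r₁ − 1/r₂).
U₁ − U₂ = (8.99×10⁹ N·m²/C²)(4.24×10⁻⁶ C)(5.56×10⁻⁶ C)(1/0.155 − 1/0.287) = 0.629 J.
v = √(2·0.629/0.0481) = 5.11 m/s.

5.11 m/s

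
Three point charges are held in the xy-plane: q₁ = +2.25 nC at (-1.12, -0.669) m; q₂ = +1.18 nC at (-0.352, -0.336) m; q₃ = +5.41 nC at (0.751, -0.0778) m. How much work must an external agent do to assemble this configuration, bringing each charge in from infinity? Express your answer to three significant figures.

The work to assemble the configuration equals its total potential energy, U = Σ kqᵢqⱼ/rᵢⱼ over all pairs.
Pair separations: r₁₂ = 0.837 m, r₁₃ = 1.96 m, r₂₃ = 1.13 m.
U = (2.85×10⁻⁸) + (5.58×10⁻⁸) + (5.07×10⁻⁸) = 1.35×10⁻⁷ J.

1.35×10⁻⁷ J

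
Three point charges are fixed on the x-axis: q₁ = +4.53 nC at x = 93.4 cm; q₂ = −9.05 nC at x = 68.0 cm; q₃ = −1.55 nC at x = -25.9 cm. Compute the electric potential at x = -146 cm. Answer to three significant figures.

-32.6 V

The total potential is the scalar sum of each charge's contribution, V = Σ kqᵢ/rᵢ.
Distances from the field point to each charge: r₁ = 2.39 m, r₂ = 2.14 m, r₃ = 1.20 m.
V = k[(4.53×10⁻⁹)/(2.39) + (-9.05×10⁻⁹)/(2.14) + (-1.55×10⁻⁹)/(1.20)] = -32.6 V.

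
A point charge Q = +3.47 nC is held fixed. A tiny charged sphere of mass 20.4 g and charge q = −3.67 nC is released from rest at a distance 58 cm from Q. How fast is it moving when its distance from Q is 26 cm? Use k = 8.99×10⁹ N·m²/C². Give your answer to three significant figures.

4.88×10⁻³ m/s

Only the electrostatic force acts, so mechanical energy is conserved: ½mv² = U₁ − U₂ = kQq(1/r₁ − 1/r₂).
U₁ − U₂ = (8.99×10⁹ N·m²/C²)(3.47×10⁻⁹ C)(-3.67×10⁻⁹ C)(1/0.580 − 1/0.260) = 2.43×10⁻⁷ J.
v = √(2·2.43×10⁻⁷/0.0204) = 4.88×10⁻³ m/s.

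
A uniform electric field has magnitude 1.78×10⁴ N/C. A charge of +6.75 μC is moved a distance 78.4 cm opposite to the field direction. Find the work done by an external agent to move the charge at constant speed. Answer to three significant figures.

0.0942 J

The potential change for a displacement 78.4 cm opposite to the field direction is ΔV = +Ed = 1.40×10⁴ V.
W_ext = qΔV = 0.0942 J.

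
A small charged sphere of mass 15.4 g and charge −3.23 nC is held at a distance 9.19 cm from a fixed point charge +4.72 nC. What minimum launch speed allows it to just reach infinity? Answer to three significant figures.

To just escape, total mechanical energy must reach zero at infinity: ½mv²_min + U = 0, so ½mv²_min = −U = |kQq|/r.
|U| = |kQq|/r = (8.99×10⁹ N·m²/C²)(4.72×10⁻⁹)(3.23×10⁻⁹)/(0.0919) = 1.49×10⁻⁶ J.
v_min = √(2|U|/m) = √(2·1.49×10⁻⁶/0.0154) = 0.0139 m/s.

0.0139 m/s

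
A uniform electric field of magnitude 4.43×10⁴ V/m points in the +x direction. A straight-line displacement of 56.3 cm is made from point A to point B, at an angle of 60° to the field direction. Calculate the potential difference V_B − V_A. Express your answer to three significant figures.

Only the component of displacement along E changes the potential: ΔV = −E·d·cosθ.
ΔV = −(4.43×10⁴ V/m)(0.563 m)cos60° = -1.25×10⁴ V.

-1.25×10⁴ V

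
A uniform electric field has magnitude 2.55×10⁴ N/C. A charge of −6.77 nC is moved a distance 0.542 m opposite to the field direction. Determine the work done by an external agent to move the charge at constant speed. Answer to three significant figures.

-9.36×10⁻⁵ J

The potential change for a displacement 0.542 m opposite to the field direction is ΔV = +Ed = 1.38×10⁴ V.
W_ext = qΔV = -9.36×10⁻⁵ J.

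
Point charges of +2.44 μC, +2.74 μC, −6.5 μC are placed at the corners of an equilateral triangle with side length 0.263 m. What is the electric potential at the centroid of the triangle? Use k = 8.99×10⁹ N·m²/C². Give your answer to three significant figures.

Electric potential is a scalar, so the contributions from each charge add algebraically: V = Σ kqᵢ/rᵢ.
The distance from each vertex to the centroid is a/√3 = 0.152 m.
V = k[(2.44×10⁻⁶)/(0.152) + (2.74×10⁻⁶)/(0.152) + (-6.50×10⁻⁶)/(0.152)] = -7.82×10⁴ V.

-7.82×10⁴ V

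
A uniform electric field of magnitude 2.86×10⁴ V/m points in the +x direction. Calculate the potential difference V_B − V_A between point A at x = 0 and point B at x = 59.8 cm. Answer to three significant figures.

In a uniform field, potential decreases in the direction of E: V_B − V_A = −E·Δx.
V_B − V_A = −(2.86×10⁴ V/m)(0.598 m) = -1.71×10⁴ V.

-1.71×10⁴ V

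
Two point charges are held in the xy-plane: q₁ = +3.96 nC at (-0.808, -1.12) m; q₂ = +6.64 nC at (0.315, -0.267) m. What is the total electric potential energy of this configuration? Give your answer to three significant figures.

The work to assemble the configuration equals its total potential energy, U = Σ kqᵢqⱼ/rᵢⱼ over all pairs.
Pair separations: r₁₂ = 1.41 m.
U = (1.68×10⁻⁷) = 1.68×10⁻⁷ J.

1.68×10⁻⁷ J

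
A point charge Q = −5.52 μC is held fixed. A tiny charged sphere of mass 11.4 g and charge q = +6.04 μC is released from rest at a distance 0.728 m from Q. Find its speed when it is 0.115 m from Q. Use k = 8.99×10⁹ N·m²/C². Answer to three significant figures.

Only the electrostatic force acts, so mechanical energy is conserved: ½mv² = U₁ − U₂ = kQq(1/r₁ − 1/r₂).
U₁ − U₂ = (8.99×10⁹ N·m²/C²)(-5.52×10⁻⁶ C)(6.04×10⁻⁶ C)(1/0.728 − 1/0.115) = 2.19 J.
v = √(2·2.19/0.0114) = 19.6 m/s.

19.6 m/s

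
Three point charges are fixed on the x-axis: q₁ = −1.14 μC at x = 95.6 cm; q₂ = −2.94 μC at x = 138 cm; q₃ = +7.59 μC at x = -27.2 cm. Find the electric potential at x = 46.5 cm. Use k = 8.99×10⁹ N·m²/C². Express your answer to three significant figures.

Electric potential is a scalar, so the contributions from each charge add algebraically: V = Σ kqᵢ/rᵢ.
Distances from the field point to each charge: r₁ = 0.491 m, r₂ = 0.915 m, r₃ = 0.737 m.
V = k[(-1.14×10⁻⁶)/(0.491) + (-2.94×10⁻⁶)/(0.915) + (7.59×10⁻⁶)/(0.737)] = 4.28×10⁴ V.

4.28×10⁴ V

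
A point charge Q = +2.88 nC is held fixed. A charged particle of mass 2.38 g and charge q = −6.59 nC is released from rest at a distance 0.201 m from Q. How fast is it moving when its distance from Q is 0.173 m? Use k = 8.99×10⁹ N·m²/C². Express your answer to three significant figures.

Only the electrostatic force acts, so mechanical energy is conserved: ½mv² = U₁ − U₂ = kQq(1/r₁ − 1/r₂).
U₁ − U₂ = (8.99×10⁹ N·m²/C²)(2.88×10⁻⁹ C)(-6.59×10⁻⁹ C)(1/0.201 − 1/0.173) = 1.37×10⁻⁷ J.
v = √(2·1.37×10⁻⁷/2.38×10⁻³) = 0.0107 m/s.

0.0107 m/s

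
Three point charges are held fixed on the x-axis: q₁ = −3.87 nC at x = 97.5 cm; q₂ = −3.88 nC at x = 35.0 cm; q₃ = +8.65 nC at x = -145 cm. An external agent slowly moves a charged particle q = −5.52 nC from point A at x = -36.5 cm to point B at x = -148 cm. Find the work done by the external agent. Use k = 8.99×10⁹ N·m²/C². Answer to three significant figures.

For quasistatic motion the external work equals the change in potential energy: W_ext = qΔV = q(V_B − V_A).
At A: distances to the source charges are 1.34 m, 0.715 m, 1.08 m; V_A = Σ kqᵢ/rᵢ = -3.08 V.
At B: distances to the source charges are 2.46 m, 1.83 m, 0.0300 m; V_B = Σ kqᵢ/rᵢ = 2560 V.
ΔV = V_B − V_A = 2560 V.
W_ext = qΔV = (-5.52×10⁻⁹ C)(2560 V) = -1.41×10⁻⁵ J.

-1.41×10⁻⁵ J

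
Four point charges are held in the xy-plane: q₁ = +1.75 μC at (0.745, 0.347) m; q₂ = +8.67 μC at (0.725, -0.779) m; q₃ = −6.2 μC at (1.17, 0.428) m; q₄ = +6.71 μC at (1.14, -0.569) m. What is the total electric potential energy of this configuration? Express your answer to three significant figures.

The assembly work is the sum of pairwise potential energies, U = Σ_{i<j} kqᵢqⱼ/rᵢⱼ.
Pair separations: r₁₂ = 1.13 m, r₁₃ = 0.433 m, r₁₄ = 0.998 m, r₂₃ = 1.29 m, r₂₄ = 0.465 m, r₃₄ = 0.997 m.
Summing all 6 pair terms gives U = 0.375 J.

0.375 J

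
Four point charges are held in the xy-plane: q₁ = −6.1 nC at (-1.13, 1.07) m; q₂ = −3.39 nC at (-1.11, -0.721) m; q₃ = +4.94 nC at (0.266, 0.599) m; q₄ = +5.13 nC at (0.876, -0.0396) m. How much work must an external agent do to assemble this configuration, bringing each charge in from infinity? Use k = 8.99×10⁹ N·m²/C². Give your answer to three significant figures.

-9.82×10⁻⁸ J

The work to assemble the configuration equals its total potential energy, U = Σ kqᵢqⱼ/rᵢⱼ over all pairs.
Pair separations: r₁₂ = 1.79 m, r₁₃ = 1.47 m, r₁₄ = 2.29 m, r₂₃ = 1.91 m, r₂₄ = 2.10 m, r₃₄ = 0.883 m.
Summing all 6 pair terms gives U = -9.82×10⁻⁸ J.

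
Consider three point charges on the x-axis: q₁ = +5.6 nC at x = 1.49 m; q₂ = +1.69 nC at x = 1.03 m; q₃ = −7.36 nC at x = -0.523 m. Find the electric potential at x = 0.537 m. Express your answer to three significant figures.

Electric potential is a scalar, so the contributions from each charge add algebraically: V = Σ kqᵢ/rᵢ.
Distances from the field point to each charge: r₁ = 0.953 m, r₂ = 0.493 m, r₃ = 1.06 m.
V = k[(5.60×10⁻⁹)/(0.953) + (1.69×10⁻⁹)/(0.493) + (-7.36×10⁻⁹)/(1.06)] = 21.2 V.

21.2 V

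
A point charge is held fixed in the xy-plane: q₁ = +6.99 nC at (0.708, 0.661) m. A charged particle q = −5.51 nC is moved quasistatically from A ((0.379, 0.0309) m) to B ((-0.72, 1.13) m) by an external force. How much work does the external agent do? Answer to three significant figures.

For quasistatic motion the external work equals the change in potential energy: W_ext = qΔV = q(V_B − V_A).
At A: distance to the source charge is 0.711 m; V_A = kq₁/r = 88.4 V.
At B: distance to the source charge is 1.50 m; V_B = kq₁/r = 41.8 V.
ΔV = V_B − V_A = -46.6 V.
W_ext = qΔV = (-5.51×10⁻⁹ C)(-46.6 V) = 2.57×10⁻⁷ J.

2.57×10⁻⁷ J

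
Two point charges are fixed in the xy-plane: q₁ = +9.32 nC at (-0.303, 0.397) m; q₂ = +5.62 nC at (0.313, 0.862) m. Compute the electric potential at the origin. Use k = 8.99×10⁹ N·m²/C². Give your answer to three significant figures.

Electric potential is a scalar, so the contributions from each charge add algebraically: V = Σ kqᵢ/rᵢ.
Distances from the field point to each charge: r₁ = 0.499 m, r₂ = 0.917 m.
V = k[(9.32×10⁻⁹)/(0.499) + (5.62×10⁻⁹)/(0.917)] = 223 V.

223 V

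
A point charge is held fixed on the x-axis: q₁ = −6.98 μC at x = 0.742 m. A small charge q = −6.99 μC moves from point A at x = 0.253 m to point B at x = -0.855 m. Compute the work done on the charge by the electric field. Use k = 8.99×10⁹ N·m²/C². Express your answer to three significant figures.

The work done by the electric force is W_field = −ΔU = −q(V_B − V_A) = q(V_A − V_B).
At A: distance to the source charge is 0.489 m; V_A = kq₁/r = -1.28×10⁵ V.
At B: distance to the source charge is 1.60 m; V_B = kq₁/r = -3.93×10⁴ V.
ΔV = V_B − V_A = 8.90×10⁴ V.
W_field = −qΔV = −(-6.99×10⁻⁶ C)(8.90×10⁴ V) = 0.622 J.

0.622 J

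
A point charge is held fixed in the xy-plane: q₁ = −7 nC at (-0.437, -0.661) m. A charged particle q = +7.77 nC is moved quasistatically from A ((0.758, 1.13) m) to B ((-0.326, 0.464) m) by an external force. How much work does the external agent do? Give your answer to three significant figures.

For quasistatic motion the external work equals the change in potential energy: W_ext = qΔV = q(V_B − V_A).
At A: distance to the source charge is 2.15 m; V_A = kq₁/r = -29.2 V.
At B: distance to the source charge is 1.13 m; V_B = kq₁/r = -55.7 V.
ΔV = V_B − V_A = -26.4 V.
W_ext = qΔV = (7.77×10⁻⁹ C)(-26.4 V) = -2.05×10⁻⁷ J.

-2.05×10⁻⁷ J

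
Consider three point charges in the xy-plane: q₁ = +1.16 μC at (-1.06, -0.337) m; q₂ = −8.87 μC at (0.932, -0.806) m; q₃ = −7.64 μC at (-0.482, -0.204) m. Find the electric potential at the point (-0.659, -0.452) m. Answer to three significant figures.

-2.49×10⁵ V

Electric potential is a scalar, so the contributions from each charge add algebraically: V = Σ kqᵢ/rᵢ.
Distances from the field point to each charge: r₁ = 0.417 m, r₂ = 1.63 m, r₃ = 0.305 m.
V = k[(1.16×10⁻⁶)/(0.417) + (-8.87×10⁻⁶)/(1.63) + (-7.64×10⁻⁶)/(0.305)] = -2.49×10⁵ V.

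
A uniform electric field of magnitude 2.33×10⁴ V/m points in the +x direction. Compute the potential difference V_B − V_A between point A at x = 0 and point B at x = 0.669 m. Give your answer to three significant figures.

In a uniform field, potential decreases in the direction of E: V_B − V_A = −E·Δx.
V_B − V_A = −(2.33×10⁴ V/m)(0.669 m) = -1.56×10⁴ V.

-1.56×10⁴ V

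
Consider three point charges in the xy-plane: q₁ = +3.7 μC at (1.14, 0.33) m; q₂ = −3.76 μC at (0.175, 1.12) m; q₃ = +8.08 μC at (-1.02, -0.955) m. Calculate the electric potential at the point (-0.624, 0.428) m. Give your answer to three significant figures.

3.73×10⁴ V

The total potential is the scalar sum of each charge's contribution, V = Σ kqᵢ/rᵢ.
Distances from the field point to each charge: r₁ = 1.77 m, r₂ = 1.06 m, r₃ = 1.44 m.
V = k[(3.70×10⁻⁶)/(1.77) + (-3.76×10⁻⁶)/(1.06) + (8.08×10⁻⁶)/(1.44)] = 3.73×10⁴ V.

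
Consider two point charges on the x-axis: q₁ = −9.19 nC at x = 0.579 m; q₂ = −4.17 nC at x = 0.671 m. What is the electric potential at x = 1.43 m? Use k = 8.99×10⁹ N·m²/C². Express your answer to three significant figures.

-146 V

The total potential is the scalar sum of each charge's contribution, V = Σ kqᵢ/rᵢ.
Distances from the field point to each charge: r₁ = 0.851 m, r₂ = 0.759 m.
V = k[(-9.19×10⁻⁹)/(0.851) + (-4.17×10⁻⁹)/(0.759)] = -146 V.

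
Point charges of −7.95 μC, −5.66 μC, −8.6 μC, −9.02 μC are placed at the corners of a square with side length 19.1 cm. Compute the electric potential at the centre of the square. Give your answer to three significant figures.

Electric potential is a scalar, so the contributions from each charge add algebraically: V = Σ kqᵢ/rᵢ.
The distance from each corner to the centre is a√2/2 = 0.135 m.
V = k[(-7.95×10⁻⁶)/(0.135) + (-5.66×10⁻⁶)/(0.135) + (-8.60×10⁻⁶)/(0.135) + (-9.02×10⁻⁶)/(0.135)] = -2.08×10⁶ V.

-2.08×10⁶ V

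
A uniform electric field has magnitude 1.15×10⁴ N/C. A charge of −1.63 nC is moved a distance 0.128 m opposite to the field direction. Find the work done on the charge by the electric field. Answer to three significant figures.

The potential change for a displacement 0.128 m opposite to the field direction is ΔV = +Ed = 1470 V.
W_field = −qΔV = 2.40×10⁻⁶ J.

2.40×10⁻⁶ J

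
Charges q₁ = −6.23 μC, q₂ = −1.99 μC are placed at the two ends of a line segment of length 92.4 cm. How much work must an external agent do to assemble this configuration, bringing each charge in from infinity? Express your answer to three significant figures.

The assembly work is the sum of pairwise potential energies, U = Σ_{i<j} kqᵢqⱼ/rᵢⱼ.
The separation is r = 0.924 m.
U = (0.121) = 0.121 J.

0.121 J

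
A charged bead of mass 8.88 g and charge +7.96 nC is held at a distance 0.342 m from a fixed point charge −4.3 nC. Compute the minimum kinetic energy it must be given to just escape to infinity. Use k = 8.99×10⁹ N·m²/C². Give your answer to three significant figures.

9.00×10⁻⁷ J

To just escape, total mechanical energy must reach zero at infinity: ½mv²_min + U = 0, so ½mv²_min = −U = |kQq|/r.
|U| = |kQq|/r = (8.99×10⁹ N·m²/C²)(4.30×10⁻⁹)(7.96×10⁻⁹)/(0.342) = 9.00×10⁻⁷ J.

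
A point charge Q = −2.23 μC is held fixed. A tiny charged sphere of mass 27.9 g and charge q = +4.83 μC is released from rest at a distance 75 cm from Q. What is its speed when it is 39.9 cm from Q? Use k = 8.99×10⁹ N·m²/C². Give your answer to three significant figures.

Only the electrostatic force acts, so mechanical energy is conserved: ½mv² = U₁ − U₂ = kQq(1/r₁ − 1/r₂).
U₁ − U₂ = (8.99×10⁹ N·m²/C²)(-2.23×10⁻⁶ C)(4.83×10⁻⁶ C)(1/0.750 − 1/0.399) = 0.114 J.
v = √(2·0.114/0.0279) = 2.85 m/s.

2.85 m/s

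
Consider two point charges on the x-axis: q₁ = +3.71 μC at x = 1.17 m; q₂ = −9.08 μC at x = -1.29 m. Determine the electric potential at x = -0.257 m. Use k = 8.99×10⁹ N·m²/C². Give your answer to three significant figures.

-5.56×10⁴ V

Electric potential is a scalar, so the contributions from each charge add algebraically: V = Σ kqᵢ/rᵢ.
Distances from the field point to each charge: r₁ = 1.43 m, r₂ = 1.03 m.
V = k[(3.71×10⁻⁶)/(1.43) + (-9.08×10⁻⁶)/(1.03)] = -5.56×10⁴ V.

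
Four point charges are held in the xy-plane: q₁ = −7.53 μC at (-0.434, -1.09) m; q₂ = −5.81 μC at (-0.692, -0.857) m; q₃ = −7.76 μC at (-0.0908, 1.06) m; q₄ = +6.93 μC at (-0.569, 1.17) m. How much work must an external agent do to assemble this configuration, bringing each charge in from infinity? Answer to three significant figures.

The assembly work is the sum of pairwise potential energies, U = Σ_{i<j} kqᵢqⱼ/rᵢⱼ.
Pair separations: r₁₂ = 0.348 m, r₁₃ = 2.18 m, r₁₄ = 2.26 m, r₂₃ = 2.01 m, r₂₄ = 2.03 m, r₃₄ = 0.491 m.
Summing all 6 pair terms gives U = 0.204 J.

0.204 J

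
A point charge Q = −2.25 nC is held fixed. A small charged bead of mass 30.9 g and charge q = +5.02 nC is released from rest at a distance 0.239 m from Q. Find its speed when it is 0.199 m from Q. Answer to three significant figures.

2.35×10⁻³ m/s

Only the electrostatic force acts, so mechanical energy is conserved: ½mv² = U₁ − U₂ = kQq(1/r₁ − 1/r₂).
U₁ − U₂ = (8.99×10⁹ N·m²/C²)(-2.25×10⁻⁹ C)(5.02×10⁻⁹ C)(1/0.239 − 1/0.199) = 8.54×10⁻⁸ J.
v = √(2·8.54×10⁻⁸/0.0309) = 2.35×10⁻³ m/s.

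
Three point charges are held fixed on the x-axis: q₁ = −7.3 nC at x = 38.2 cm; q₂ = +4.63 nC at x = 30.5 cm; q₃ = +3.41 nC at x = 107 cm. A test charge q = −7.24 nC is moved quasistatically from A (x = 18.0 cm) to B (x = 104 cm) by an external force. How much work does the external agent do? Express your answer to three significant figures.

-6.78×10⁻⁶ J

For quasistatic motion the external work equals the change in potential energy: W_ext = qΔV = q(V_B − V_A).
At A: distances to the source charges are 0.202 m, 0.125 m, 0.890 m; V_A = Σ kqᵢ/rᵢ = 42.5 V.
At B: distances to the source charges are 0.658 m, 0.735 m, 0.0300 m; V_B = Σ kqᵢ/rᵢ = 979 V.
ΔV = V_B − V_A = 936 V.
W_ext = qΔV = (-7.24×10⁻⁹ C)(936 V) = -6.78×10⁻⁶ J.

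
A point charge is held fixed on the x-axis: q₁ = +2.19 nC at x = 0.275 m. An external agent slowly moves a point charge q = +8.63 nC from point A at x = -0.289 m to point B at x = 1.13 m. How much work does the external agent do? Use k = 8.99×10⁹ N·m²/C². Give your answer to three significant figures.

-1.03×10⁻⁷ J

For quasistatic motion the external work equals the change in potential energy: W_ext = qΔV = q(V_B − V_A).
At A: distance to the source charge is 0.564 m; V_A = kq₁/r = 34.9 V.
At B: distance to the source charge is 0.855 m; V_B = kq₁/r = 23.0 V.
ΔV = V_B − V_A = -11.9 V.
W_ext = qΔV = (8.63×10⁻⁹ C)(-11.9 V) = -1.03×10⁻⁷ J.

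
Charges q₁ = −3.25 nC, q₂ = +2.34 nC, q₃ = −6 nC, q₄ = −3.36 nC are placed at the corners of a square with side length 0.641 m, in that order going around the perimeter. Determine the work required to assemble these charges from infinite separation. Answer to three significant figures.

2.48×10⁻⁷ J

The assembly work is the sum of pairwise potential energies, U = Σ_{i<j} kqᵢqⱼ/rᵢⱼ.
The four side pairs have separation 0.641 m and the two diagonal pairs 0.907 m.
Summing all 6 pair terms gives U = 2.48×10⁻⁷ J.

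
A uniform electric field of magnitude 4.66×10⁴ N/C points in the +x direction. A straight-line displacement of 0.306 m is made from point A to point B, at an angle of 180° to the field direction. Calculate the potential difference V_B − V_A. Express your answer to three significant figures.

1.43×10⁴ V

Only the component of displacement along E changes the potential: ΔV = −E·d·cosθ.
ΔV = −(4.66×10⁴ V/m)(0.306 m)cos180° = 1.43×10⁴ V.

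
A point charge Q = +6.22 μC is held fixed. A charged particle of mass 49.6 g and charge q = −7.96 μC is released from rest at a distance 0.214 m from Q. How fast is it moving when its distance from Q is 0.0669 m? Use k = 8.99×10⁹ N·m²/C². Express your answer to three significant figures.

13.6 m/s

Only the electrostatic force acts, so mechanical energy is conserved: ½mv² = U₁ − U₂ = kQq(1/r₁ − 1/r₂).
U₁ − U₂ = (8.99×10⁹ N·m²/C²)(6.22×10⁻⁶ C)(-7.96×10⁻⁶ C)(1/0.214 − 1/0.0669) = 4.57 J.
v = √(2·4.57/0.0496) = 13.6 m/s.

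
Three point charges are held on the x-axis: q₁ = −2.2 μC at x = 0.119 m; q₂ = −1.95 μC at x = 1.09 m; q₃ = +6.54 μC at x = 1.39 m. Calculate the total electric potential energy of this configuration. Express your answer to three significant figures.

-0.444 J

The assembly work is the sum of pairwise potential energies, U = Σ_{i<j} kqᵢqⱼ/rᵢⱼ.
Pair separations: r₁₂ = 0.971 m, r₁₃ = 1.27 m, r₂₃ = 0.300 m.
U = (0.0397) + (-0.102) + (-0.382) = -0.444 J.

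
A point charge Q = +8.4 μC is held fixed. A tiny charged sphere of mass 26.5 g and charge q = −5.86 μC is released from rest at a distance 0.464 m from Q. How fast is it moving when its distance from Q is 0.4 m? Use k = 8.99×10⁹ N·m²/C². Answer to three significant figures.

3.39 m/s

Only the electrostatic force acts, so mechanical energy is conserved: ½mv² = U₁ − U₂ = kQq(1/r₁ − 1/r₂).
U₁ − U₂ = (8.99×10⁹ N·m²/C²)(8.40×10⁻⁶ C)(-5.86×10⁻⁶ C)(1/0.464 − 1/0.400) = 0.153 J.
v = √(2·0.153/0.0265) = 3.39 m/s.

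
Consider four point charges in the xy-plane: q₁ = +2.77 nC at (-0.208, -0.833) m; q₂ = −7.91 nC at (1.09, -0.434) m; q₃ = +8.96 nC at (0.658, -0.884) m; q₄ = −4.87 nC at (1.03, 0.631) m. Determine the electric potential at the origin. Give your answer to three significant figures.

5.24 V

Electric potential is a scalar, so the contributions from each charge add algebraically: V = Σ kqᵢ/rᵢ.
Distances from the field point to each charge: r₁ = 0.859 m, r₂ = 1.17 m, r₃ = 1.10 m, r₄ = 1.21 m.
V = k[(2.77×10⁻⁹)/(0.859) + (-7.91×10⁻⁹)/(1.17) + (8.96×10⁻⁹)/(1.10) + (-4.87×10⁻⁹)/(1.21)] = 5.24 V.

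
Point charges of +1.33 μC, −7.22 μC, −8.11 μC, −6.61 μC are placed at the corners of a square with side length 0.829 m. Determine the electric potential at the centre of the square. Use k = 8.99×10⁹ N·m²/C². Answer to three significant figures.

Electric potential is a scalar, so the contributions from each charge add algebraically: V = Σ kqᵢ/rᵢ.
The distance from each corner to the centre is a√2/2 = 0.586 m.
V = k[(1.33×10⁻⁶)/(0.586) + (-7.22×10⁻⁶)/(0.586) + (-8.11×10⁻⁶)/(0.586) + (-6.61×10⁻⁶)/(0.586)] = -3.16×10⁵ V.

-3.16×10⁵ V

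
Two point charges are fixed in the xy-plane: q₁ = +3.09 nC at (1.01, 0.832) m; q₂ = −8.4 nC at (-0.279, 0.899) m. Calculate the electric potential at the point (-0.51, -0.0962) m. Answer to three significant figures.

Electric potential is a scalar, so the contributions from each charge add algebraically: V = Σ kqᵢ/rᵢ.
Distances from the field point to each charge: r₁ = 1.78 m, r₂ = 1.02 m.
V = k[(3.09×10⁻⁹)/(1.78) + (-8.40×10⁻⁹)/(1.02)] = -58.3 V.

-58.3 V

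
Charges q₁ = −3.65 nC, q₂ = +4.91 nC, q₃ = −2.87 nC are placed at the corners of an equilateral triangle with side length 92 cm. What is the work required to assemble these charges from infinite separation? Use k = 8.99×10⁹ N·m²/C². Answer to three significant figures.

The work to assemble the configuration equals its total potential energy, U = Σ kqᵢqⱼ/rᵢⱼ over all pairs.
All three pair separations equal the side length, 0.920 m.
U = (-1.75×10⁻⁷) + (1.02×10⁻⁷) + (-1.38×10⁻⁷) = -2.10×10⁻⁷ J.

-2.10×10⁻⁷ J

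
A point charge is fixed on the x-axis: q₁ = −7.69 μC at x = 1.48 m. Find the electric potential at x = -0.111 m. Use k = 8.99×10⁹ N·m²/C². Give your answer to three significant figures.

-4.35×10⁴ V

The total potential is the scalar sum of each charge's contribution, V = Σ kqᵢ/rᵢ.
V = k[(-7.69×10⁻⁶)/(1.59)] = -4.35×10⁴ V.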